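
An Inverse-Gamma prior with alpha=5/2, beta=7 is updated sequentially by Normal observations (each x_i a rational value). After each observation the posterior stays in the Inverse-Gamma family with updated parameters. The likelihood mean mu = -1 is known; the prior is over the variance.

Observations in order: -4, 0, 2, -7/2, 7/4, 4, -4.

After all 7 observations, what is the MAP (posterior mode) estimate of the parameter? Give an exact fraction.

obs 1: x=-4 → posterior Inverse-Gamma(3, 23/2)
obs 2: x=0 → posterior Inverse-Gamma(7/2, 12)
obs 3: x=2 → posterior Inverse-Gamma(4, 33/2)
obs 4: x=-7/2 → posterior Inverse-Gamma(9/2, 157/8)
obs 5: x=7/4 → posterior Inverse-Gamma(5, 749/32)
obs 6: x=4 → posterior Inverse-Gamma(11/2, 1149/32)
obs 7: x=-4 → posterior Inverse-Gamma(6, 1293/32)

1293/224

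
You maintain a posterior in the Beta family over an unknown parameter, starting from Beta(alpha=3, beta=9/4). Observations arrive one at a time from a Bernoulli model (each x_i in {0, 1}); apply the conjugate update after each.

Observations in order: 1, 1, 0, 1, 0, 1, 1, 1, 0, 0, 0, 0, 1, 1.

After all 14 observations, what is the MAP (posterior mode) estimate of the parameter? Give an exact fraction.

obs 1: x=1 → posterior Beta(4, 9/4)
obs 2: x=1 → posterior Beta(5, 9/4)
obs 3: x=0 → posterior Beta(5, 13/4)
obs 4: x=1 → posterior Beta(6, 13/4)
obs 5: x=0 → posterior Beta(6, 17/4)
obs 6: x=1 → posterior Beta(7, 17/4)
obs 7: x=1 → posterior Beta(8, 17/4)
obs 8: x=1 → posterior Beta(9, 17/4)
obs 9: x=0 → posterior Beta(9, 21/4)
obs 10: x=0 → posterior Beta(9, 25/4)
obs 11: x=0 → posterior Beta(9, 29/4)
obs 12: x=0 → posterior Beta(9, 33/4)
obs 13: x=1 → posterior Beta(10, 33/4)
obs 14: x=1 → posterior Beta(11, 33/4)

40/69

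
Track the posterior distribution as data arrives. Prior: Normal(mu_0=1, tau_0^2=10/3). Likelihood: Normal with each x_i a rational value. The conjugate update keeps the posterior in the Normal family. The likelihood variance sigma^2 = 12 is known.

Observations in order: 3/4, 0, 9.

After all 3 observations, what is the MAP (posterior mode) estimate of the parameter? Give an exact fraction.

89/44

obs 1: x=3/4 → posterior Normal(87/92, 60/23)
obs 2: x=0 → posterior Normal(87/112, 15/7)
obs 3: x=9 → posterior Normal(89/44, 20/11)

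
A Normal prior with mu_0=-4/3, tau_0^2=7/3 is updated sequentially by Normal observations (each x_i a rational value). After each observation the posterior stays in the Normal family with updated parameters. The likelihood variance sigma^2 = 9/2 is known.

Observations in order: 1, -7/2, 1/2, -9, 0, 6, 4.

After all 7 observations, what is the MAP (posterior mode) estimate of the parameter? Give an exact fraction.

obs 1: x=1 → posterior Normal(-22/41, 63/41)
obs 2: x=-7/2 → posterior Normal(-71/55, 63/55)
obs 3: x=1/2 → posterior Normal(-64/69, 21/23)
obs 4: x=-9 → posterior Normal(-190/83, 63/83)
obs 5: x=0 → posterior Normal(-190/97, 63/97)
obs 6: x=6 → posterior Normal(-106/111, 21/37)
obs 7: x=4 → posterior Normal(-2/5, 63/125)

-2/5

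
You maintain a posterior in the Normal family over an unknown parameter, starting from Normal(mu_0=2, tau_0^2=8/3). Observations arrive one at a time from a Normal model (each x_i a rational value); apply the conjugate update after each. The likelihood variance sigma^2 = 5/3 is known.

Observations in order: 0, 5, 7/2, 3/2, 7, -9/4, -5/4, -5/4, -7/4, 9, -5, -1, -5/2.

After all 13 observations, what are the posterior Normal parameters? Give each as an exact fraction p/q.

mu_0=98/109, tau_0^2=40/327

obs 1: x=0 → posterior Normal(10/13, 40/39)
obs 2: x=5 → posterior Normal(50/21, 40/63)
obs 3: x=7/2 → posterior Normal(78/29, 40/87)
obs 4: x=3/2 → posterior Normal(90/37, 40/111)
obs 5: x=7 → posterior Normal(146/45, 8/27)
obs 6: x=-9/4 → posterior Normal(128/53, 40/159)
obs 7: x=-5/4 → posterior Normal(118/61, 40/183)
obs 8: x=-5/4 → posterior Normal(36/23, 40/207)
obs 9: x=-7/4 → posterior Normal(94/77, 40/231)
obs 10: x=9 → posterior Normal(166/85, 8/51)
obs 11: x=-5 → posterior Normal(42/31, 40/279)
obs 12: x=-1 → posterior Normal(118/101, 40/303)
obs 13: x=-5/2 → posterior Normal(98/109, 40/327)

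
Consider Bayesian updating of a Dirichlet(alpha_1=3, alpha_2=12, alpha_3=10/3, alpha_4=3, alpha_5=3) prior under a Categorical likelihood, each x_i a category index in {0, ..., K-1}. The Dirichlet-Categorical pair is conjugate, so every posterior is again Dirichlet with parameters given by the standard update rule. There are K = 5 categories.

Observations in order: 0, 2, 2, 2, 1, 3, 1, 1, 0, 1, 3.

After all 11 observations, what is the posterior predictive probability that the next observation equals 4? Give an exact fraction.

obs 1: x=0 → posterior Dirichlet(4, 12, 10/3, 3, 3)
obs 2: x=2 → posterior Dirichlet(4, 12, 13/3, 3, 3)
obs 3: x=2 → posterior Dirichlet(4, 12, 16/3, 3, 3)
obs 4: x=2 → posterior Dirichlet(4, 12, 19/3, 3, 3)
obs 5: x=1 → posterior Dirichlet(4, 13, 19/3, 3, 3)
obs 6: x=3 → posterior Dirichlet(4, 13, 19/3, 4, 3)
obs 7: x=1 → posterior Dirichlet(4, 14, 19/3, 4, 3)
obs 8: x=1 → posterior Dirichlet(4, 15, 19/3, 4, 3)
obs 9: x=0 → posterior Dirichlet(5, 15, 19/3, 4, 3)
obs 10: x=1 → posterior Dirichlet(5, 16, 19/3, 4, 3)
obs 11: x=3 → posterior Dirichlet(5, 16, 19/3, 5, 3)

9/106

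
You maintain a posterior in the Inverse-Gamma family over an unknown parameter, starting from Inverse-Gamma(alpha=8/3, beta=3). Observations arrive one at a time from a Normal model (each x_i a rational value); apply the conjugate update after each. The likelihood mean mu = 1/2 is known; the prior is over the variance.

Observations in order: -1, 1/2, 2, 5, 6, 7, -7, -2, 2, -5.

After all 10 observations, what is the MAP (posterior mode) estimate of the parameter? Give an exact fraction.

183/16

obs 1: x=-1 → posterior Inverse-Gamma(19/6, 33/8)
obs 2: x=1/2 → posterior Inverse-Gamma(11/3, 33/8)
obs 3: x=2 → posterior Inverse-Gamma(25/6, 21/4)
obs 4: x=5 → posterior Inverse-Gamma(14/3, 123/8)
obs 5: x=6 → posterior Inverse-Gamma(31/6, 61/2)
obs 6: x=7 → posterior Inverse-Gamma(17/3, 413/8)
obs 7: x=-7 → posterior Inverse-Gamma(37/6, 319/4)
obs 8: x=-2 → posterior Inverse-Gamma(20/3, 663/8)
obs 9: x=2 → posterior Inverse-Gamma(43/6, 84)
obs 10: x=-5 → posterior Inverse-Gamma(23/3, 793/8)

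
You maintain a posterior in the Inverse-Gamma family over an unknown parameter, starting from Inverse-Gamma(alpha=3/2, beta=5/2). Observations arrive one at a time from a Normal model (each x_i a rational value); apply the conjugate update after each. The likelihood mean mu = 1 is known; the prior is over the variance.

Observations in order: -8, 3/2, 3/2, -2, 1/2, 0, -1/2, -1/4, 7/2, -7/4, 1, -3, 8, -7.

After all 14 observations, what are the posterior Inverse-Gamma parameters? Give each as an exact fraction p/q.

alpha=17/2, beta=1947/16

obs 1: x=-8 → posterior Inverse-Gamma(2, 43)
obs 2: x=3/2 → posterior Inverse-Gamma(5/2, 345/8)
obs 3: x=3/2 → posterior Inverse-Gamma(3, 173/4)
obs 4: x=-2 → posterior Inverse-Gamma(7/2, 191/4)
obs 5: x=1/2 → posterior Inverse-Gamma(4, 383/8)
obs 6: x=0 → posterior Inverse-Gamma(9/2, 387/8)
obs 7: x=-1/2 → posterior Inverse-Gamma(5, 99/2)
obs 8: x=-1/4 → posterior Inverse-Gamma(11/2, 1609/32)
obs 9: x=7/2 → posterior Inverse-Gamma(6, 1709/32)
obs 10: x=-7/4 → posterior Inverse-Gamma(13/2, 915/16)
obs 11: x=1 → posterior Inverse-Gamma(7, 915/16)
obs 12: x=-3 → posterior Inverse-Gamma(15/2, 1043/16)
obs 13: x=8 → posterior Inverse-Gamma(8, 1435/16)
obs 14: x=-7 → posterior Inverse-Gamma(17/2, 1947/16)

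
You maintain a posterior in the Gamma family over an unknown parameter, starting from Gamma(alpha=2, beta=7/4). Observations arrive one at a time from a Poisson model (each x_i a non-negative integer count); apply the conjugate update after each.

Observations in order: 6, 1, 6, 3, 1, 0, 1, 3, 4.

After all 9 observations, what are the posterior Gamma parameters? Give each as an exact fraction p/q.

obs 1: x=6 → posterior Gamma(8, 11/4)
obs 2: x=1 → posterior Gamma(9, 15/4)
obs 3: x=6 → posterior Gamma(15, 19/4)
obs 4: x=3 → posterior Gamma(18, 23/4)
obs 5: x=1 → posterior Gamma(19, 27/4)
obs 6: x=0 → posterior Gamma(19, 31/4)
obs 7: x=1 → posterior Gamma(20, 35/4)
obs 8: x=3 → posterior Gamma(23, 39/4)
obs 9: x=4 → posterior Gamma(27, 43/4)

alpha=27, beta=43/4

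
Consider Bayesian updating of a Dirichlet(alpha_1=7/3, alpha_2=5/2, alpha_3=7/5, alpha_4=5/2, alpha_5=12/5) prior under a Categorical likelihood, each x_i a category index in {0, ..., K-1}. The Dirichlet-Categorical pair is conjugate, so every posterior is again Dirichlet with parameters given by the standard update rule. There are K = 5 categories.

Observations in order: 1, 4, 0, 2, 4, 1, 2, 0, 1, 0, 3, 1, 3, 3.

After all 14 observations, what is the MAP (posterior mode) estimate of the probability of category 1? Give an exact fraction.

165/604

obs 1: x=1 → posterior Dirichlet(7/3, 7/2, 7/5, 5/2, 12/5)
obs 2: x=4 → posterior Dirichlet(7/3, 7/2, 7/5, 5/2, 17/5)
obs 3: x=0 → posterior Dirichlet(10/3, 7/2, 7/5, 5/2, 17/5)
obs 4: x=2 → posterior Dirichlet(10/3, 7/2, 12/5, 5/2, 17/5)
obs 5: x=4 → posterior Dirichlet(10/3, 7/2, 12/5, 5/2, 22/5)
obs 6: x=1 → posterior Dirichlet(10/3, 9/2, 12/5, 5/2, 22/5)
obs 7: x=2 → posterior Dirichlet(10/3, 9/2, 17/5, 5/2, 22/5)
obs 8: x=0 → posterior Dirichlet(13/3, 9/2, 17/5, 5/2, 22/5)
obs 9: x=1 → posterior Dirichlet(13/3, 11/2, 17/5, 5/2, 22/5)
obs 10: x=0 → posterior Dirichlet(16/3, 11/2, 17/5, 5/2, 22/5)
obs 11: x=3 → posterior Dirichlet(16/3, 11/2, 17/5, 7/2, 22/5)
obs 12: x=1 → posterior Dirichlet(16/3, 13/2, 17/5, 7/2, 22/5)
obs 13: x=3 → posterior Dirichlet(16/3, 13/2, 17/5, 9/2, 22/5)
obs 14: x=3 → posterior Dirichlet(16/3, 13/2, 17/5, 11/2, 22/5)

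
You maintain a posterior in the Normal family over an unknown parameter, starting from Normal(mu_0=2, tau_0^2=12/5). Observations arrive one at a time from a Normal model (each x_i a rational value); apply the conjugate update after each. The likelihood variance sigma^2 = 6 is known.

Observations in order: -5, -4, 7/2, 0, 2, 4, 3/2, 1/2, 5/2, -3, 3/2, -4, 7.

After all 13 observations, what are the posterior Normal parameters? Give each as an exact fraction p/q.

mu_0=23/31, tau_0^2=12/31

obs 1: x=-5 → posterior Normal(0, 12/7)
obs 2: x=-4 → posterior Normal(-8/9, 4/3)
obs 3: x=7/2 → posterior Normal(-1/11, 12/11)
obs 4: x=0 → posterior Normal(-1/13, 12/13)
obs 5: x=2 → posterior Normal(1/5, 4/5)
obs 6: x=4 → posterior Normal(11/17, 12/17)
obs 7: x=3/2 → posterior Normal(14/19, 12/19)
obs 8: x=1/2 → posterior Normal(5/7, 4/7)
obs 9: x=5/2 → posterior Normal(20/23, 12/23)
obs 10: x=-3 → posterior Normal(14/25, 12/25)
obs 11: x=3/2 → posterior Normal(17/27, 4/9)
obs 12: x=-4 → posterior Normal(9/29, 12/29)
obs 13: x=7 → posterior Normal(23/31, 12/31)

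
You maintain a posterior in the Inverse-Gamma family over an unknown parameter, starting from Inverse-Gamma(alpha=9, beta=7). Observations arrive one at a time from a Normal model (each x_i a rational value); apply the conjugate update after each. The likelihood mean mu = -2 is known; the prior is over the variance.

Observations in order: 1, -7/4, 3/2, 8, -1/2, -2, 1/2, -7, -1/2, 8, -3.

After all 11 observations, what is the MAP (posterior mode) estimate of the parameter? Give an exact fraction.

4353/496

obs 1: x=1 → posterior Inverse-Gamma(19/2, 23/2)
obs 2: x=-7/4 → posterior Inverse-Gamma(10, 369/32)
obs 3: x=3/2 → posterior Inverse-Gamma(21/2, 565/32)
obs 4: x=8 → posterior Inverse-Gamma(11, 2165/32)
obs 5: x=-1/2 → posterior Inverse-Gamma(23/2, 2201/32)
obs 6: x=-2 → posterior Inverse-Gamma(12, 2201/32)
obs 7: x=1/2 → posterior Inverse-Gamma(25/2, 2301/32)
obs 8: x=-7 → posterior Inverse-Gamma(13, 2701/32)
obs 9: x=-1/2 → posterior Inverse-Gamma(27/2, 2737/32)
obs 10: x=8 → posterior Inverse-Gamma(14, 4337/32)
obs 11: x=-3 → posterior Inverse-Gamma(29/2, 4353/32)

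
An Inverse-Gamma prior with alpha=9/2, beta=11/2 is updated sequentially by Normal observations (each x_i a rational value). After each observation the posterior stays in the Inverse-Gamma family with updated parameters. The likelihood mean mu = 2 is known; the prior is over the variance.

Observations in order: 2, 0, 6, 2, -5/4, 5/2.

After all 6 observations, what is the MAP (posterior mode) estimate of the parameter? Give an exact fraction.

obs 1: x=2 → posterior Inverse-Gamma(5, 11/2)
obs 2: x=0 → posterior Inverse-Gamma(11/2, 15/2)
obs 3: x=6 → posterior Inverse-Gamma(6, 31/2)
obs 4: x=2 → posterior Inverse-Gamma(13/2, 31/2)
obs 5: x=-5/4 → posterior Inverse-Gamma(7, 665/32)
obs 6: x=5/2 → posterior Inverse-Gamma(15/2, 669/32)

669/272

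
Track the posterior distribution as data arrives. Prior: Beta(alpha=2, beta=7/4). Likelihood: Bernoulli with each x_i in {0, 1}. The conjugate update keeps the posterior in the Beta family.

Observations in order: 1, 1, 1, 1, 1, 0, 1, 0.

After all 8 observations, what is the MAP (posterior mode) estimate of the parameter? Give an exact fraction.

28/39

obs 1: x=1 → posterior Beta(3, 7/4)
obs 2: x=1 → posterior Beta(4, 7/4)
obs 3: x=1 → posterior Beta(5, 7/4)
obs 4: x=1 → posterior Beta(6, 7/4)
obs 5: x=1 → posterior Beta(7, 7/4)
obs 6: x=0 → posterior Beta(7, 11/4)
obs 7: x=1 → posterior Beta(8, 11/4)
obs 8: x=0 → posterior Beta(8, 15/4)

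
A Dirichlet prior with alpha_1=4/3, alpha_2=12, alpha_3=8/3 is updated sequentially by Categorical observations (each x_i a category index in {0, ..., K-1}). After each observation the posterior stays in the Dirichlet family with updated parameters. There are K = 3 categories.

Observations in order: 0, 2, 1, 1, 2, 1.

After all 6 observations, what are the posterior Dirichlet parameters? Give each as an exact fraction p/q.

alpha_1=7/3, alpha_2=15, alpha_3=14/3

obs 1: x=0 → posterior Dirichlet(7/3, 12, 8/3)
obs 2: x=2 → posterior Dirichlet(7/3, 12, 11/3)
obs 3: x=1 → posterior Dirichlet(7/3, 13, 11/3)
obs 4: x=1 → posterior Dirichlet(7/3, 14, 11/3)
obs 5: x=2 → posterior Dirichlet(7/3, 14, 14/3)
obs 6: x=1 → posterior Dirichlet(7/3, 15, 14/3)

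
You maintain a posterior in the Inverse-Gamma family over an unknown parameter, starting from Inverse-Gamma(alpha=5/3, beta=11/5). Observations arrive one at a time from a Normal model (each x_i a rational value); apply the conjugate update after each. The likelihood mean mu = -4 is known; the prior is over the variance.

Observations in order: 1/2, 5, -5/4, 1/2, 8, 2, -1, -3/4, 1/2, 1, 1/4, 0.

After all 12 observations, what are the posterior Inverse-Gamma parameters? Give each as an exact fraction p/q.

obs 1: x=1/2 → posterior Inverse-Gamma(13/6, 493/40)
obs 2: x=5 → posterior Inverse-Gamma(8/3, 2113/40)
obs 3: x=-5/4 → posterior Inverse-Gamma(19/6, 9057/160)
obs 4: x=1/2 → posterior Inverse-Gamma(11/3, 10677/160)
obs 5: x=8 → posterior Inverse-Gamma(25/6, 22197/160)
obs 6: x=2 → posterior Inverse-Gamma(14/3, 25077/160)
obs 7: x=-1 → posterior Inverse-Gamma(31/6, 25797/160)
obs 8: x=-3/4 → posterior Inverse-Gamma(17/3, 13321/80)
obs 9: x=1/2 → posterior Inverse-Gamma(37/6, 14131/80)
obs 10: x=1 → posterior Inverse-Gamma(20/3, 15131/80)
obs 11: x=1/4 → posterior Inverse-Gamma(43/6, 31707/160)
obs 12: x=0 → posterior Inverse-Gamma(23/3, 32987/160)

alpha=23/3, beta=32987/160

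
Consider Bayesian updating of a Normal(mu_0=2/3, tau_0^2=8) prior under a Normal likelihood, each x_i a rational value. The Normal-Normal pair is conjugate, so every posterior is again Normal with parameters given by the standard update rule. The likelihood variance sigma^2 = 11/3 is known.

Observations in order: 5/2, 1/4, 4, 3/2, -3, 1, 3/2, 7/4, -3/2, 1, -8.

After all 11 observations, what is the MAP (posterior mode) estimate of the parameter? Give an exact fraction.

obs 1: x=5/2 → posterior Normal(202/105, 88/35)
obs 2: x=1/4 → posterior Normal(220/177, 88/59)
obs 3: x=4 → posterior Normal(508/249, 88/83)
obs 4: x=3/2 → posterior Normal(616/321, 88/107)
obs 5: x=-3 → posterior Normal(400/393, 88/131)
obs 6: x=1 → posterior Normal(472/465, 88/155)
obs 7: x=3/2 → posterior Normal(580/537, 88/179)
obs 8: x=7/4 → posterior Normal(706/609, 88/203)
obs 9: x=-3/2 → posterior Normal(598/681, 88/227)
obs 10: x=1 → posterior Normal(670/753, 88/251)
obs 11: x=-8 → posterior Normal(94/825, 8/25)

94/825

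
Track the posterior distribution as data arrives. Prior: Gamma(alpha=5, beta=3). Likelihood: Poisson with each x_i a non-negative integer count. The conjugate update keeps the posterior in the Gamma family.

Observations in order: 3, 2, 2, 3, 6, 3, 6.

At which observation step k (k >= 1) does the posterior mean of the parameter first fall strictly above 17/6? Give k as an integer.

k = 7

obs 1: x=3 → posterior Gamma(8, 4)
obs 2: x=2 → posterior Gamma(10, 5)
obs 3: x=2 → posterior Gamma(12, 6)
obs 4: x=3 → posterior Gamma(15, 7)
obs 5: x=6 → posterior Gamma(21, 8)
obs 6: x=3 → posterior Gamma(24, 9)
obs 7: x=6 → posterior Gamma(30, 10)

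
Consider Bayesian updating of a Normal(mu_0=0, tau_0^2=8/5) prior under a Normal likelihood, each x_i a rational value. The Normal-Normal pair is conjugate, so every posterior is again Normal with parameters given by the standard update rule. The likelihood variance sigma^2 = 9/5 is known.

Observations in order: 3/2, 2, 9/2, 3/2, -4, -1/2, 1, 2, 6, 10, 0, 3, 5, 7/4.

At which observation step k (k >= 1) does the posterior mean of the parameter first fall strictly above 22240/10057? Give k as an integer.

k = 13

obs 1: x=3/2 → posterior Normal(12/17, 72/85)
obs 2: x=2 → posterior Normal(28/25, 72/125)
obs 3: x=9/2 → posterior Normal(64/33, 24/55)
obs 4: x=3/2 → posterior Normal(76/41, 72/205)
obs 5: x=-4 → posterior Normal(44/49, 72/245)
obs 6: x=-1/2 → posterior Normal(40/57, 24/95)
obs 7: x=1 → posterior Normal(48/65, 72/325)
obs 8: x=2 → posterior Normal(64/73, 72/365)
obs 9: x=6 → posterior Normal(112/81, 8/45)
obs 10: x=10 → posterior Normal(192/89, 72/445)
obs 11: x=0 → posterior Normal(192/97, 72/485)
obs 12: x=3 → posterior Normal(72/35, 24/175)
obs 13: x=5 → posterior Normal(256/113, 72/565)
obs 14: x=7/4 → posterior Normal(270/121, 72/605)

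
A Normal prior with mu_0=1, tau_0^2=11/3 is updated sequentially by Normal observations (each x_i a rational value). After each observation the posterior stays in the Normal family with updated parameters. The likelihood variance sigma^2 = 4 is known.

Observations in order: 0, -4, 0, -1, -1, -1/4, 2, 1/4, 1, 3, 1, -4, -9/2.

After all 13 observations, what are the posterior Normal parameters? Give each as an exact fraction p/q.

obs 1: x=0 → posterior Normal(12/23, 44/23)
obs 2: x=-4 → posterior Normal(-16/17, 22/17)
obs 3: x=0 → posterior Normal(-32/45, 44/45)
obs 4: x=-1 → posterior Normal(-43/56, 11/14)
obs 5: x=-1 → posterior Normal(-54/67, 44/67)
obs 6: x=-1/4 → posterior Normal(-227/312, 22/39)
obs 7: x=2 → posterior Normal(-139/356, 44/89)
obs 8: x=1/4 → posterior Normal(-8/25, 11/25)
obs 9: x=1 → posterior Normal(-7/37, 44/111)
obs 10: x=3 → posterior Normal(6/61, 22/61)
obs 11: x=1 → posterior Normal(23/133, 44/133)
obs 12: x=-4 → posterior Normal(-7/48, 11/36)
obs 13: x=-9/2 → posterior Normal(-141/310, 44/155)

mu_0=-141/310, tau_0^2=44/155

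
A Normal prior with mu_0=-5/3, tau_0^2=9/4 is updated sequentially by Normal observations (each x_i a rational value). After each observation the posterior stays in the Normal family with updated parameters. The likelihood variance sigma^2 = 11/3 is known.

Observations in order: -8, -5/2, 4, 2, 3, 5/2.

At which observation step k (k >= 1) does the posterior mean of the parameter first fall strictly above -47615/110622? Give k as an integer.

obs 1: x=-8 → posterior Normal(-868/213, 99/71)
obs 2: x=-5/2 → posterior Normal(-2141/588, 99/98)
obs 3: x=4 → posterior Normal(-1493/750, 99/125)
obs 4: x=2 → posterior Normal(-1169/912, 99/152)
obs 5: x=3 → posterior Normal(-683/1074, 99/179)
obs 6: x=5/2 → posterior Normal(-139/618, 99/206)

k = 6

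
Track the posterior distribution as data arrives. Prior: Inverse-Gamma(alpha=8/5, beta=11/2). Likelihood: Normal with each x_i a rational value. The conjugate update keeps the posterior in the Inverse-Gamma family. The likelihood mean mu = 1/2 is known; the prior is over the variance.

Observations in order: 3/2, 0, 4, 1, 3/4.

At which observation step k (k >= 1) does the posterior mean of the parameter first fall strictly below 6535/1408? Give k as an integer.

k = 2

obs 1: x=3/2 → posterior Inverse-Gamma(21/10, 6)
obs 2: x=0 → posterior Inverse-Gamma(13/5, 49/8)
obs 3: x=4 → posterior Inverse-Gamma(31/10, 49/4)
obs 4: x=1 → posterior Inverse-Gamma(18/5, 99/8)
obs 5: x=3/4 → posterior Inverse-Gamma(41/10, 397/32)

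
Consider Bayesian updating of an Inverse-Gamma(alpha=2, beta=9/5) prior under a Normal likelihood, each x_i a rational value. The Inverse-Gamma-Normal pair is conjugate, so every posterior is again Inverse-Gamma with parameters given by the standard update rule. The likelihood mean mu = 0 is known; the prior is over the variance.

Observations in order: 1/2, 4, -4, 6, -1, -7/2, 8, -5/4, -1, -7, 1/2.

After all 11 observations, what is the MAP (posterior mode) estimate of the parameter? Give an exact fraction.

16073/1360

obs 1: x=1/2 → posterior Inverse-Gamma(5/2, 77/40)
obs 2: x=4 → posterior Inverse-Gamma(3, 397/40)
obs 3: x=-4 → posterior Inverse-Gamma(7/2, 717/40)
obs 4: x=6 → posterior Inverse-Gamma(4, 1437/40)
obs 5: x=-1 → posterior Inverse-Gamma(9/2, 1457/40)
obs 6: x=-7/2 → posterior Inverse-Gamma(5, 851/20)
obs 7: x=8 → posterior Inverse-Gamma(11/2, 1491/20)
obs 8: x=-5/4 → posterior Inverse-Gamma(6, 12053/160)
obs 9: x=-1 → posterior Inverse-Gamma(13/2, 12133/160)
obs 10: x=-7 → posterior Inverse-Gamma(7, 16053/160)
obs 11: x=1/2 → posterior Inverse-Gamma(15/2, 16073/160)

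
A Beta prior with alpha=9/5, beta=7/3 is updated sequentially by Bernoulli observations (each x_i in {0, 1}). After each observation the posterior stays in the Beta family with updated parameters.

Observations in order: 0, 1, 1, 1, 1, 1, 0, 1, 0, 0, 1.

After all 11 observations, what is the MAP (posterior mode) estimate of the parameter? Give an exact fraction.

obs 1: x=0 → posterior Beta(9/5, 10/3)
obs 2: x=1 → posterior Beta(14/5, 10/3)
obs 3: x=1 → posterior Beta(19/5, 10/3)
obs 4: x=1 → posterior Beta(24/5, 10/3)
obs 5: x=1 → posterior Beta(29/5, 10/3)
obs 6: x=1 → posterior Beta(34/5, 10/3)
obs 7: x=0 → posterior Beta(34/5, 13/3)
obs 8: x=1 → posterior Beta(39/5, 13/3)
obs 9: x=0 → posterior Beta(39/5, 16/3)
obs 10: x=0 → posterior Beta(39/5, 19/3)
obs 11: x=1 → posterior Beta(44/5, 19/3)

117/197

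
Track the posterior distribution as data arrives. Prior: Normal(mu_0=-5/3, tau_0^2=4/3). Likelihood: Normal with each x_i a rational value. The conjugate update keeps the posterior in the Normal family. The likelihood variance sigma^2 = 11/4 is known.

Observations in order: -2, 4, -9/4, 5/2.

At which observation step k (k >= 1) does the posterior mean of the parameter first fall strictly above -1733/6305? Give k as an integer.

obs 1: x=-2 → posterior Normal(-87/49, 44/49)
obs 2: x=4 → posterior Normal(-23/65, 44/65)
obs 3: x=-9/4 → posterior Normal(-59/81, 44/81)
obs 4: x=5/2 → posterior Normal(-19/97, 44/97)

k = 4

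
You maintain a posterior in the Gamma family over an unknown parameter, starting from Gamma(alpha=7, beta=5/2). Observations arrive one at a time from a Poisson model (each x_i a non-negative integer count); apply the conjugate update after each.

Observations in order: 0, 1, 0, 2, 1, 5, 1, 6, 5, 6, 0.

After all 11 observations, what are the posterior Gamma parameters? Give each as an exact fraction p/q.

obs 1: x=0 → posterior Gamma(7, 7/2)
obs 2: x=1 → posterior Gamma(8, 9/2)
obs 3: x=0 → posterior Gamma(8, 11/2)
obs 4: x=2 → posterior Gamma(10, 13/2)
obs 5: x=1 → posterior Gamma(11, 15/2)
obs 6: x=5 → posterior Gamma(16, 17/2)
obs 7: x=1 → posterior Gamma(17, 19/2)
obs 8: x=6 → posterior Gamma(23, 21/2)
obs 9: x=5 → posterior Gamma(28, 23/2)
obs 10: x=6 → posterior Gamma(34, 25/2)
obs 11: x=0 → posterior Gamma(34, 27/2)

alpha=34, beta=27/2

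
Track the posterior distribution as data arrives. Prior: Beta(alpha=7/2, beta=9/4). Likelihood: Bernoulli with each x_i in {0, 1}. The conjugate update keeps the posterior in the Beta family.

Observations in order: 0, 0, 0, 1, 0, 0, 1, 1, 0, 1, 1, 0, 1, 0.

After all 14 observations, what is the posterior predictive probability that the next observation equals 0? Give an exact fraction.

obs 1: x=0 → posterior Beta(7/2, 13/4)
obs 2: x=0 → posterior Beta(7/2, 17/4)
obs 3: x=0 → posterior Beta(7/2, 21/4)
obs 4: x=1 → posterior Beta(9/2, 21/4)
obs 5: x=0 → posterior Beta(9/2, 25/4)
obs 6: x=0 → posterior Beta(9/2, 29/4)
obs 7: x=1 → posterior Beta(11/2, 29/4)
obs 8: x=1 → posterior Beta(13/2, 29/4)
obs 9: x=0 → posterior Beta(13/2, 33/4)
obs 10: x=1 → posterior Beta(15/2, 33/4)
obs 11: x=1 → posterior Beta(17/2, 33/4)
obs 12: x=0 → posterior Beta(17/2, 37/4)
obs 13: x=1 → posterior Beta(19/2, 37/4)
obs 14: x=0 → posterior Beta(19/2, 41/4)

41/79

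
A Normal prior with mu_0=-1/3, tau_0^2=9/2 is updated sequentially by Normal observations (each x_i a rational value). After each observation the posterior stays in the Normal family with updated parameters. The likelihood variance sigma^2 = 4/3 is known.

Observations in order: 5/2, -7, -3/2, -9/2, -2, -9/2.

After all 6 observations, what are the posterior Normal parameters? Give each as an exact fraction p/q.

obs 1: x=5/2 → posterior Normal(389/210, 36/35)
obs 2: x=-7 → posterior Normal(-745/372, 18/31)
obs 3: x=-3/2 → posterior Normal(-494/267, 36/89)
obs 4: x=-9/2 → posterior Normal(-1717/696, 9/29)
obs 5: x=-2 → posterior Normal(-157/66, 36/143)
obs 6: x=-9/2 → posterior Normal(-277/102, 18/85)

mu_0=-277/102, tau_0^2=18/85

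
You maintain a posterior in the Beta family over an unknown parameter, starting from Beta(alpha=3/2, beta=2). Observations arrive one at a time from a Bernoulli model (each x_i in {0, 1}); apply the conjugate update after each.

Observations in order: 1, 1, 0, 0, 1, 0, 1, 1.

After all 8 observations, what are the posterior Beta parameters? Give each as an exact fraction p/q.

obs 1: x=1 → posterior Beta(5/2, 2)
obs 2: x=1 → posterior Beta(7/2, 2)
obs 3: x=0 → posterior Beta(7/2, 3)
obs 4: x=0 → posterior Beta(7/2, 4)
obs 5: x=1 → posterior Beta(9/2, 4)
obs 6: x=0 → posterior Beta(9/2, 5)
obs 7: x=1 → posterior Beta(11/2, 5)
obs 8: x=1 → posterior Beta(13/2, 5)

alpha=13/2, beta=5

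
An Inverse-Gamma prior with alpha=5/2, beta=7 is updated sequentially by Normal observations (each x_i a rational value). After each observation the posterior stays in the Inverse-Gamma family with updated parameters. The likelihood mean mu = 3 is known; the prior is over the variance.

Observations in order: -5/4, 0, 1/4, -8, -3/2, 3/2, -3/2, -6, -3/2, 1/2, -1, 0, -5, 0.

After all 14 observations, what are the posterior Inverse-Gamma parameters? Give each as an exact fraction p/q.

alpha=19/2, beta=3343/16

obs 1: x=-5/4 → posterior Inverse-Gamma(3, 513/32)
obs 2: x=0 → posterior Inverse-Gamma(7/2, 657/32)
obs 3: x=1/4 → posterior Inverse-Gamma(4, 389/16)
obs 4: x=-8 → posterior Inverse-Gamma(9/2, 1357/16)
obs 5: x=-3/2 → posterior Inverse-Gamma(5, 1519/16)
obs 6: x=3/2 → posterior Inverse-Gamma(11/2, 1537/16)
obs 7: x=-3/2 → posterior Inverse-Gamma(6, 1699/16)
obs 8: x=-6 → posterior Inverse-Gamma(13/2, 2347/16)
obs 9: x=-3/2 → posterior Inverse-Gamma(7, 2509/16)
obs 10: x=1/2 → posterior Inverse-Gamma(15/2, 2559/16)
obs 11: x=-1 → posterior Inverse-Gamma(8, 2687/16)
obs 12: x=0 → posterior Inverse-Gamma(17/2, 2759/16)
obs 13: x=-5 → posterior Inverse-Gamma(9, 3271/16)
obs 14: x=0 → posterior Inverse-Gamma(19/2, 3343/16)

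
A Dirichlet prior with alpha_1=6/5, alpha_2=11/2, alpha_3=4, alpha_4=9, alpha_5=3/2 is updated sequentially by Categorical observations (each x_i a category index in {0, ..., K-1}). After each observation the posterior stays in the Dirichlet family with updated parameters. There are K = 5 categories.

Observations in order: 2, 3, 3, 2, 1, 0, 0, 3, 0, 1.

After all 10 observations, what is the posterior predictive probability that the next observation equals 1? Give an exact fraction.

25/104

obs 1: x=2 → posterior Dirichlet(6/5, 11/2, 5, 9, 3/2)
obs 2: x=3 → posterior Dirichlet(6/5, 11/2, 5, 10, 3/2)
obs 3: x=3 → posterior Dirichlet(6/5, 11/2, 5, 11, 3/2)
obs 4: x=2 → posterior Dirichlet(6/5, 11/2, 6, 11, 3/2)
obs 5: x=1 → posterior Dirichlet(6/5, 13/2, 6, 11, 3/2)
obs 6: x=0 → posterior Dirichlet(11/5, 13/2, 6, 11, 3/2)
obs 7: x=0 → posterior Dirichlet(16/5, 13/2, 6, 11, 3/2)
obs 8: x=3 → posterior Dirichlet(16/5, 13/2, 6, 12, 3/2)
obs 9: x=0 → posterior Dirichlet(21/5, 13/2, 6, 12, 3/2)
obs 10: x=1 → posterior Dirichlet(21/5, 15/2, 6, 12, 3/2)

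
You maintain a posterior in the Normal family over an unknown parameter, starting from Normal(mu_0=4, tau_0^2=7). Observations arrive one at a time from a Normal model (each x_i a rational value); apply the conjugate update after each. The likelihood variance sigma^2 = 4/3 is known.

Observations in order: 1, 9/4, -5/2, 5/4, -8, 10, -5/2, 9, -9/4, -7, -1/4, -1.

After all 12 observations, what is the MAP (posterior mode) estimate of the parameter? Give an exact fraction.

1/16

obs 1: x=1 → posterior Normal(37/25, 28/25)
obs 2: x=9/4 → posterior Normal(337/184, 14/23)
obs 3: x=-5/2 → posterior Normal(127/268, 28/67)
obs 4: x=5/4 → posterior Normal(29/44, 7/22)
obs 5: x=-8 → posterior Normal(-110/109, 28/109)
obs 6: x=10 → posterior Normal(10/13, 14/65)
obs 7: x=-5/2 → posterior Normal(95/302, 28/151)
obs 8: x=9 → posterior Normal(11/8, 7/43)
obs 9: x=-9/4 → posterior Normal(757/772, 28/193)
obs 10: x=-7 → posterior Normal(169/856, 14/107)
obs 11: x=-1/4 → posterior Normal(37/235, 28/235)
obs 12: x=-1 → posterior Normal(1/16, 7/64)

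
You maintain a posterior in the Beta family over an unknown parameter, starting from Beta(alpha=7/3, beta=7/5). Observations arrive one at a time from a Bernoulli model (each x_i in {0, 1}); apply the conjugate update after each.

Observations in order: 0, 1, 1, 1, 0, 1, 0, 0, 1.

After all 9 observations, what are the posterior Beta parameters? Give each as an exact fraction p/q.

alpha=22/3, beta=27/5

obs 1: x=0 → posterior Beta(7/3, 12/5)
obs 2: x=1 → posterior Beta(10/3, 12/5)
obs 3: x=1 → posterior Beta(13/3, 12/5)
obs 4: x=1 → posterior Beta(16/3, 12/5)
obs 5: x=0 → posterior Beta(16/3, 17/5)
obs 6: x=1 → posterior Beta(19/3, 17/5)
obs 7: x=0 → posterior Beta(19/3, 22/5)
obs 8: x=0 → posterior Beta(19/3, 27/5)
obs 9: x=1 → posterior Beta(22/3, 27/5)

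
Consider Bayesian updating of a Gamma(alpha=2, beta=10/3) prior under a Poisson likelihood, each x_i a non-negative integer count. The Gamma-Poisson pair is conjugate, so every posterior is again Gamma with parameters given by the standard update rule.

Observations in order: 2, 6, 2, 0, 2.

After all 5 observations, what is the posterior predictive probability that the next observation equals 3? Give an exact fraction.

obs 1: x=2 → posterior Gamma(4, 13/3)
obs 2: x=6 → posterior Gamma(10, 16/3)
obs 3: x=2 → posterior Gamma(12, 19/3)
obs 4: x=0 → posterior Gamma(12, 22/3)
obs 5: x=2 → posterior Gamma(14, 25/3)

5029141902923583984375/35683587486668736692224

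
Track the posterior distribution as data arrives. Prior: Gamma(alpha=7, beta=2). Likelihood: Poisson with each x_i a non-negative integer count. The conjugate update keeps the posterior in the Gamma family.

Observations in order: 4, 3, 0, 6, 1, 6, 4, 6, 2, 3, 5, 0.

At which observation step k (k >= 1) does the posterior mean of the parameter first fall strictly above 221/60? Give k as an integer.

k = 8

obs 1: x=4 → posterior Gamma(11, 3)
obs 2: x=3 → posterior Gamma(14, 4)
obs 3: x=0 → posterior Gamma(14, 5)
obs 4: x=6 → posterior Gamma(20, 6)
obs 5: x=1 → posterior Gamma(21, 7)
obs 6: x=6 → posterior Gamma(27, 8)
obs 7: x=4 → posterior Gamma(31, 9)
obs 8: x=6 → posterior Gamma(37, 10)
obs 9: x=2 → posterior Gamma(39, 11)
obs 10: x=3 → posterior Gamma(42, 12)
obs 11: x=5 → posterior Gamma(47, 13)
obs 12: x=0 → posterior Gamma(47, 14)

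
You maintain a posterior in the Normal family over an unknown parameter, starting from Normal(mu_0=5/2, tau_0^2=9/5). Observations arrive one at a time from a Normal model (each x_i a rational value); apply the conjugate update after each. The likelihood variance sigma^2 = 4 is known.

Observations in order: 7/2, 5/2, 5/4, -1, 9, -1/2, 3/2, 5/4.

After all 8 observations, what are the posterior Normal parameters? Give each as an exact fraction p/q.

obs 1: x=7/2 → posterior Normal(163/58, 36/29)
obs 2: x=5/2 → posterior Normal(52/19, 18/19)
obs 3: x=5/4 → posterior Normal(461/188, 36/47)
obs 4: x=-1 → posterior Normal(425/224, 9/14)
obs 5: x=9 → posterior Normal(749/260, 36/65)
obs 6: x=-1/2 → posterior Normal(731/296, 18/37)
obs 7: x=3/2 → posterior Normal(785/332, 36/83)
obs 8: x=5/4 → posterior Normal(415/184, 9/23)

mu_0=415/184, tau_0^2=9/23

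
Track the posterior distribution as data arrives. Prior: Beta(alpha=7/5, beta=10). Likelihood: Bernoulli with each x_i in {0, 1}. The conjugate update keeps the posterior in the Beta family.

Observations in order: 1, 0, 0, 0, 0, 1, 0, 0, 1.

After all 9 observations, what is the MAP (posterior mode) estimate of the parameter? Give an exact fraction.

17/92

obs 1: x=1 → posterior Beta(12/5, 10)
obs 2: x=0 → posterior Beta(12/5, 11)
obs 3: x=0 → posterior Beta(12/5, 12)
obs 4: x=0 → posterior Beta(12/5, 13)
obs 5: x=0 → posterior Beta(12/5, 14)
obs 6: x=1 → posterior Beta(17/5, 14)
obs 7: x=0 → posterior Beta(17/5, 15)
obs 8: x=0 → posterior Beta(17/5, 16)
obs 9: x=1 → posterior Beta(22/5, 16)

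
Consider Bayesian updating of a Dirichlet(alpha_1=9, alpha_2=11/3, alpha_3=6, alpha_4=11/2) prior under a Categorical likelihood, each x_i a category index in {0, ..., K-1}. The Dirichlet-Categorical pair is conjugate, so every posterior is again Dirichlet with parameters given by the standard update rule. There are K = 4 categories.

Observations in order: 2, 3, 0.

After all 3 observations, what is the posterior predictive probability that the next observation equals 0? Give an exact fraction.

obs 1: x=2 → posterior Dirichlet(9, 11/3, 7, 11/2)
obs 2: x=3 → posterior Dirichlet(9, 11/3, 7, 13/2)
obs 3: x=0 → posterior Dirichlet(10, 11/3, 7, 13/2)

60/163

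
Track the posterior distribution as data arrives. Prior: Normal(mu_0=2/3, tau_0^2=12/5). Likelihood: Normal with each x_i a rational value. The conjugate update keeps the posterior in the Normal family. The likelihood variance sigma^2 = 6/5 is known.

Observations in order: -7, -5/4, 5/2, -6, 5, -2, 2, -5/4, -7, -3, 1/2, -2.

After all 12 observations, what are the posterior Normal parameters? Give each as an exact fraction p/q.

obs 1: x=-7 → posterior Normal(-40/9, 4/5)
obs 2: x=-5/4 → posterior Normal(-19/6, 12/25)
obs 3: x=5/2 → posterior Normal(-65/42, 12/35)
obs 4: x=-6 → posterior Normal(-137/54, 4/15)
obs 5: x=5 → posterior Normal(-7/6, 12/55)
obs 6: x=-2 → posterior Normal(-101/78, 12/65)
obs 7: x=2 → posterior Normal(-77/90, 4/25)
obs 8: x=-5/4 → posterior Normal(-46/51, 12/85)
obs 9: x=-7 → posterior Normal(-88/57, 12/95)
obs 10: x=-3 → posterior Normal(-106/63, 4/35)
obs 11: x=1/2 → posterior Normal(-103/69, 12/115)
obs 12: x=-2 → posterior Normal(-23/15, 12/125)

mu_0=-23/15, tau_0^2=12/125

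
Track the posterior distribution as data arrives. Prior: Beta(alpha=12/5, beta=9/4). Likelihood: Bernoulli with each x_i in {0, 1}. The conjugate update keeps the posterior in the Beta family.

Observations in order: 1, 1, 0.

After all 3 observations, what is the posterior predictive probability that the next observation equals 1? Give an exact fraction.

obs 1: x=1 → posterior Beta(17/5, 9/4)
obs 2: x=1 → posterior Beta(22/5, 9/4)
obs 3: x=0 → posterior Beta(22/5, 13/4)

88/153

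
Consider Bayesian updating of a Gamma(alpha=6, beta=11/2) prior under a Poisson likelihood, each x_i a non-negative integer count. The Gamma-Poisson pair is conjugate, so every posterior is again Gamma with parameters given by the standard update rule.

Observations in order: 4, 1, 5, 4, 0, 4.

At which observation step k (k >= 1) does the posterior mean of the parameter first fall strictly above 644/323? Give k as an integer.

k = 4

obs 1: x=4 → posterior Gamma(10, 13/2)
obs 2: x=1 → posterior Gamma(11, 15/2)
obs 3: x=5 → posterior Gamma(16, 17/2)
obs 4: x=4 → posterior Gamma(20, 19/2)
obs 5: x=0 → posterior Gamma(20, 21/2)
obs 6: x=4 → posterior Gamma(24, 23/2)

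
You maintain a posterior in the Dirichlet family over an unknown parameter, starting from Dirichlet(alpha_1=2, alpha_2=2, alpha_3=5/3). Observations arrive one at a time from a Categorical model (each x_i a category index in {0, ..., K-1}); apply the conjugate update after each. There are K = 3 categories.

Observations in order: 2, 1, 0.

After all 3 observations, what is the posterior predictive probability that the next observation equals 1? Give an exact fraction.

obs 1: x=2 → posterior Dirichlet(2, 2, 8/3)
obs 2: x=1 → posterior Dirichlet(2, 3, 8/3)
obs 3: x=0 → posterior Dirichlet(3, 3, 8/3)

9/26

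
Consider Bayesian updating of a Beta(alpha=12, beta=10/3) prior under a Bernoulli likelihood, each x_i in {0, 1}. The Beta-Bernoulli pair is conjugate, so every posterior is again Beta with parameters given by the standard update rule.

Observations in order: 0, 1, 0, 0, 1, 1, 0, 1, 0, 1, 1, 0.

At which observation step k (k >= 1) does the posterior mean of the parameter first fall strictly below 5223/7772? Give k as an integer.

obs 1: x=0 → posterior Beta(12, 13/3)
obs 2: x=1 → posterior Beta(13, 13/3)
obs 3: x=0 → posterior Beta(13, 16/3)
obs 4: x=0 → posterior Beta(13, 19/3)
obs 5: x=1 → posterior Beta(14, 19/3)
obs 6: x=1 → posterior Beta(15, 19/3)
obs 7: x=0 → posterior Beta(15, 22/3)
obs 8: x=1 → posterior Beta(16, 22/3)
obs 9: x=0 → posterior Beta(16, 25/3)
obs 10: x=1 → posterior Beta(17, 25/3)
obs 11: x=1 → posterior Beta(18, 25/3)
obs 12: x=0 → posterior Beta(18, 28/3)

k = 7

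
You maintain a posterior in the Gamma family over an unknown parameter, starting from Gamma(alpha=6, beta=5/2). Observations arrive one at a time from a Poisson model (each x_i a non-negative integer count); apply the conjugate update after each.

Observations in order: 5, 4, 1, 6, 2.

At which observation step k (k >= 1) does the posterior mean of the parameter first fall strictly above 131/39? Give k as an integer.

k = 4

obs 1: x=5 → posterior Gamma(11, 7/2)
obs 2: x=4 → posterior Gamma(15, 9/2)
obs 3: x=1 → posterior Gamma(16, 11/2)
obs 4: x=6 → posterior Gamma(22, 13/2)
obs 5: x=2 → posterior Gamma(24, 15/2)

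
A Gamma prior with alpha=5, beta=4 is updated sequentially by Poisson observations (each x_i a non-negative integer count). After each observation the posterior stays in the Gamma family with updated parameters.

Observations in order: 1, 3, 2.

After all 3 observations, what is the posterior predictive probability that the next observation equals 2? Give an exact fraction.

65251782519/274877906944

obs 1: x=1 → posterior Gamma(6, 5)
obs 2: x=3 → posterior Gamma(9, 6)
obs 3: x=2 → posterior Gamma(11, 7)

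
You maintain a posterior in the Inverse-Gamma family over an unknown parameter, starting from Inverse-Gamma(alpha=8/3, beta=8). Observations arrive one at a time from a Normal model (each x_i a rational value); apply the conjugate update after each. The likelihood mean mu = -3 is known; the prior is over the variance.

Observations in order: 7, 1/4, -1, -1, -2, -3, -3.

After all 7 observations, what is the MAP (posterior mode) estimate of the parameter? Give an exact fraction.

6507/688

obs 1: x=7 → posterior Inverse-Gamma(19/6, 58)
obs 2: x=1/4 → posterior Inverse-Gamma(11/3, 2025/32)
obs 3: x=-1 → posterior Inverse-Gamma(25/6, 2089/32)
obs 4: x=-1 → posterior Inverse-Gamma(14/3, 2153/32)
obs 5: x=-2 → posterior Inverse-Gamma(31/6, 2169/32)
obs 6: x=-3 → posterior Inverse-Gamma(17/3, 2169/32)
obs 7: x=-3 → posterior Inverse-Gamma(37/6, 2169/32)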